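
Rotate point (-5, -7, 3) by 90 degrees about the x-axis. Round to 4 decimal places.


x' = -5
y' = -7*cos(90) - 3*sin(90) = -3
z' = -7*sin(90) + 3*cos(90) = -7

(-5, -3, -7)


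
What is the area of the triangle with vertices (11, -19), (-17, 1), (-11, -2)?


Area = |x1(y2-y3) + x2(y3-y1) + x3(y1-y2)| / 2
= |11*(1--2) + -17*(-2--19) + -11*(-19-1)| / 2
= 18

18


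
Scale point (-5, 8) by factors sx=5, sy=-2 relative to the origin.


Scaling: (x*sx, y*sy) = (-5*5, 8*-2) = (-25, -16)

(-25, -16)


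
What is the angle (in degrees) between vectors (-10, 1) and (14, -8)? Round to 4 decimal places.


dot = -10*14 + 1*-8 = -148
|u| = 10.0499, |v| = 16.1245
cos(angle) = -0.9133
angle = 155.9657 degrees

155.9657 degrees


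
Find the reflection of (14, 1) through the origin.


Reflection through origin: (x, y) -> (-x, -y)
(14, 1) -> (-14, -1)

(-14, -1)


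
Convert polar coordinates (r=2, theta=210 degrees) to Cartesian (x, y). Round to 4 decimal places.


x = 2 * cos(210) = -1.7321
y = 2 * sin(210) = -1

(-1.7321, -1)


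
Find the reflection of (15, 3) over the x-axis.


Reflection across x-axis: (x, y) -> (x, -y)
(15, 3) -> (15, -3)

(15, -3)


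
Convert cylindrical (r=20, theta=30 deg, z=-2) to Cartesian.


x = 20 * cos(30) = 17.3205
y = 20 * sin(30) = 10
z = -2

(17.3205, 10, -2)


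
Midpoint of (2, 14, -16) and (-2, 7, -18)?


Midpoint = ((2+-2)/2, (14+7)/2, (-16+-18)/2) = (0, 10.5, -17)

(0, 10.5, -17)


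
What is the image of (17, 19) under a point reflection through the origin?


Reflection through origin: (x, y) -> (-x, -y)
(17, 19) -> (-17, -19)

(-17, -19)


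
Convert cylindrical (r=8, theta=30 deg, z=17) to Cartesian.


x = 8 * cos(30) = 6.9282
y = 8 * sin(30) = 4
z = 17

(6.9282, 4, 17)


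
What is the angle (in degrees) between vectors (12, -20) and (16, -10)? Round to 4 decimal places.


dot = 12*16 + -20*-10 = 392
|u| = 23.3238, |v| = 18.868
cos(angle) = 0.8908
angle = 27.0309 degrees

27.0309 degrees


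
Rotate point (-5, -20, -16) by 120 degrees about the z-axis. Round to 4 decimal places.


x' = -5*cos(120) - -20*sin(120) = 19.8205
y' = -5*sin(120) + -20*cos(120) = 5.6699
z' = -16

(19.8205, 5.6699, -16)


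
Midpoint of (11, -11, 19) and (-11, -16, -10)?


Midpoint = ((11+-11)/2, (-11+-16)/2, (19+-10)/2) = (0, -13.5, 4.5)

(0, -13.5, 4.5)


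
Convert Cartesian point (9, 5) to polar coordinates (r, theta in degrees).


r = sqrt(9^2 + 5^2) = 10.2956
theta = atan2(5, 9) = 29.0546 degrees

r = 10.2956, theta = 29.0546 degrees


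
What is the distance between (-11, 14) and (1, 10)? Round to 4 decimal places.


d = sqrt((1--11)^2 + (10-14)^2) = 12.6491

12.6491


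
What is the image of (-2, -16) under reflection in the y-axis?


Reflection across y-axis: (x, y) -> (-x, y)
(-2, -16) -> (2, -16)

(2, -16)


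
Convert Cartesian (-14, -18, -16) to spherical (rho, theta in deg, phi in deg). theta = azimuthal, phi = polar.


rho = sqrt((-14)^2 + (-18)^2 + (-16)^2) = 27.8568
theta = atan2(-18, -14) = 232.125 deg
phi = acos(-16/27.8568) = 125.0553 deg

rho = 27.8568, theta = 232.125 deg, phi = 125.0553 deg


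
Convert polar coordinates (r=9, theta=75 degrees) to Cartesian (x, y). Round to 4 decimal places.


x = 9 * cos(75) = 2.3294
y = 9 * sin(75) = 8.6933

(2.3294, 8.6933)


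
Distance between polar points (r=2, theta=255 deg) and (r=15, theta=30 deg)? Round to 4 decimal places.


d = sqrt(r1^2 + r2^2 - 2*r1*r2*cos(t2-t1))
d = sqrt(2^2 + 15^2 - 2*2*15*cos(30-255)) = 16.475

16.475


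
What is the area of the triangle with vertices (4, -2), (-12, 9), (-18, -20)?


Area = |x1(y2-y3) + x2(y3-y1) + x3(y1-y2)| / 2
= |4*(9--20) + -12*(-20--2) + -18*(-2-9)| / 2
= 265

265


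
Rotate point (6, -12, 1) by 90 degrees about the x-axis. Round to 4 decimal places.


x' = 6
y' = -12*cos(90) - 1*sin(90) = -1
z' = -12*sin(90) + 1*cos(90) = -12

(6, -1, -12)


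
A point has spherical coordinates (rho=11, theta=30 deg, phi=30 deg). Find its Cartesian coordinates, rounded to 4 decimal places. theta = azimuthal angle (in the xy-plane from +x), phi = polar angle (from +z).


x = 11 * sin(30) * cos(30) = 4.7631
y = 11 * sin(30) * sin(30) = 2.75
z = 11 * cos(30) = 9.5263

(4.7631, 2.75, 9.5263)


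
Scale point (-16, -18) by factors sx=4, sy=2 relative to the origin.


Scaling: (x*sx, y*sy) = (-16*4, -18*2) = (-64, -36)

(-64, -36)


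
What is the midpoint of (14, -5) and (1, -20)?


Midpoint = ((14+1)/2, (-5+-20)/2) = (7.5, -12.5)

(7.5, -12.5)


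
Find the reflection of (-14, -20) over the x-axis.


Reflection across x-axis: (x, y) -> (x, -y)
(-14, -20) -> (-14, 20)

(-14, 20)


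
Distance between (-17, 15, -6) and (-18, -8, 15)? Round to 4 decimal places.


d = sqrt((-18--17)^2 + (-8-15)^2 + (15--6)^2) = 31.1609

31.1609


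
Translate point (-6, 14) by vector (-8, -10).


Translation: (x+dx, y+dy) = (-6+-8, 14+-10) = (-14, 4)

(-14, 4)


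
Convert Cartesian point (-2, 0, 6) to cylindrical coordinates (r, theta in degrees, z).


r = sqrt((-2)^2 + 0^2) = 2
theta = atan2(0, -2) = 180 deg
z = 6

r = 2, theta = 180 deg, z = 6


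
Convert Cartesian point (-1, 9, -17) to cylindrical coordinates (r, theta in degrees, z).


r = sqrt((-1)^2 + 9^2) = 9.0554
theta = atan2(9, -1) = 96.3402 deg
z = -17

r = 9.0554, theta = 96.3402 deg, z = -17


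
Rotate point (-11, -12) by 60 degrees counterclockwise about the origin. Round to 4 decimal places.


x' = -11*cos(60) - -12*sin(60) = 4.8923
y' = -11*sin(60) + -12*cos(60) = -15.5263

(4.8923, -15.5263)


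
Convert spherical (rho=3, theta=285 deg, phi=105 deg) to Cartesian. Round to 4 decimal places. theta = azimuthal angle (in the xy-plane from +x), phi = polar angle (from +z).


x = 3 * sin(105) * cos(285) = 0.75
y = 3 * sin(105) * sin(285) = -2.799
z = 3 * cos(105) = -0.7765

(0.75, -2.799, -0.7765)


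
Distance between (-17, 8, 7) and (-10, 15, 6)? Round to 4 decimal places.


d = sqrt((-10--17)^2 + (15-8)^2 + (6-7)^2) = 9.9499

9.9499


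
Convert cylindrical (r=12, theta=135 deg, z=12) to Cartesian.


x = 12 * cos(135) = -8.4853
y = 12 * sin(135) = 8.4853
z = 12

(-8.4853, 8.4853, 12)


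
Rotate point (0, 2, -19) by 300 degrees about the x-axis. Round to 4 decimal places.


x' = 0
y' = 2*cos(300) - -19*sin(300) = -15.4545
z' = 2*sin(300) + -19*cos(300) = -11.2321

(0, -15.4545, -11.2321)


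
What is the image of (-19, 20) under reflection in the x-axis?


Reflection across x-axis: (x, y) -> (x, -y)
(-19, 20) -> (-19, -20)

(-19, -20)


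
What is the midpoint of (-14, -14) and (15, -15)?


Midpoint = ((-14+15)/2, (-14+-15)/2) = (0.5, -14.5)

(0.5, -14.5)


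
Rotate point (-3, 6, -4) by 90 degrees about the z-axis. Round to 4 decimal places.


x' = -3*cos(90) - 6*sin(90) = -6
y' = -3*sin(90) + 6*cos(90) = -3
z' = -4

(-6, -3, -4)


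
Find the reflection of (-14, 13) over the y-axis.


Reflection across y-axis: (x, y) -> (-x, y)
(-14, 13) -> (14, 13)

(14, 13)


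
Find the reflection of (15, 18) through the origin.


Reflection through origin: (x, y) -> (-x, -y)
(15, 18) -> (-15, -18)

(-15, -18)


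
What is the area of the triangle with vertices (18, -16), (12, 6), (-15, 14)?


Area = |x1(y2-y3) + x2(y3-y1) + x3(y1-y2)| / 2
= |18*(6-14) + 12*(14--16) + -15*(-16-6)| / 2
= 273

273


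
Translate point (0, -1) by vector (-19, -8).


Translation: (x+dx, y+dy) = (0+-19, -1+-8) = (-19, -9)

(-19, -9)


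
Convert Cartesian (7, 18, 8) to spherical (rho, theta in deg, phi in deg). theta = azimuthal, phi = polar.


rho = sqrt(7^2 + 18^2 + 8^2) = 20.9045
theta = atan2(18, 7) = 68.7495 deg
phi = acos(8/20.9045) = 67.4995 deg

rho = 20.9045, theta = 68.7495 deg, phi = 67.4995 deg


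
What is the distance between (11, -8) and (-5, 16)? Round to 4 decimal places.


d = sqrt((-5-11)^2 + (16--8)^2) = 28.8444

28.8444


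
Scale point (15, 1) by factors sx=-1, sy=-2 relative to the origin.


Scaling: (x*sx, y*sy) = (15*-1, 1*-2) = (-15, -2)

(-15, -2)


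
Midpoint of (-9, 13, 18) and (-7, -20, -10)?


Midpoint = ((-9+-7)/2, (13+-20)/2, (18+-10)/2) = (-8, -3.5, 4)

(-8, -3.5, 4)


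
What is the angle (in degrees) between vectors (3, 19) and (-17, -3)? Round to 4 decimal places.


dot = 3*-17 + 19*-3 = -108
|u| = 19.2354, |v| = 17.2627
cos(angle) = -0.3252
angle = 108.9806 degrees

108.9806 degrees


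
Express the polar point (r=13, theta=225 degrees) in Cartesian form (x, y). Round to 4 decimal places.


x = 13 * cos(225) = -9.1924
y = 13 * sin(225) = -9.1924

(-9.1924, -9.1924)


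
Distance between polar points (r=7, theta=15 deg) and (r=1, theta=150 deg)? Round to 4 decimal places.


d = sqrt(r1^2 + r2^2 - 2*r1*r2*cos(t2-t1))
d = sqrt(7^2 + 1^2 - 2*7*1*cos(150-15)) = 7.7395

7.7395


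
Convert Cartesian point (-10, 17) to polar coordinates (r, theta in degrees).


r = sqrt((-10)^2 + 17^2) = 19.7231
theta = atan2(17, -10) = 120.4655 degrees

r = 19.7231, theta = 120.4655 degrees


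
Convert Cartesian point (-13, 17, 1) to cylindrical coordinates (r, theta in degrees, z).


r = sqrt((-13)^2 + 17^2) = 21.4009
theta = atan2(17, -13) = 127.4054 deg
z = 1

r = 21.4009, theta = 127.4054 deg, z = 1


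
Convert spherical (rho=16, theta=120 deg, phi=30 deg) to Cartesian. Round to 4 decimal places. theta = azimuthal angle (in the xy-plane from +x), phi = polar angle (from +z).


x = 16 * sin(30) * cos(120) = -4
y = 16 * sin(30) * sin(120) = 6.9282
z = 16 * cos(30) = 13.8564

(-4, 6.9282, 13.8564)


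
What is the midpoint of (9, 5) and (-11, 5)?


Midpoint = ((9+-11)/2, (5+5)/2) = (-1, 5)

(-1, 5)


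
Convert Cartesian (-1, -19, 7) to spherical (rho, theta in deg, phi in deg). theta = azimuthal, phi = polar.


rho = sqrt((-1)^2 + (-19)^2 + 7^2) = 20.2731
theta = atan2(-19, -1) = 266.9872 deg
phi = acos(7/20.2731) = 69.8008 deg

rho = 20.2731, theta = 266.9872 deg, phi = 69.8008 deg


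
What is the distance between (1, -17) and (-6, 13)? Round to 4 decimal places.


d = sqrt((-6-1)^2 + (13--17)^2) = 30.8058

30.8058


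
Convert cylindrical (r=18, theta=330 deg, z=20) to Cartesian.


x = 18 * cos(330) = 15.5885
y = 18 * sin(330) = -9
z = 20

(15.5885, -9, 20)


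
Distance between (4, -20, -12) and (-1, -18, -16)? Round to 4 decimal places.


d = sqrt((-1-4)^2 + (-18--20)^2 + (-16--12)^2) = 6.7082

6.7082


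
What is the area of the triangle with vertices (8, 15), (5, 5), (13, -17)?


Area = |x1(y2-y3) + x2(y3-y1) + x3(y1-y2)| / 2
= |8*(5--17) + 5*(-17-15) + 13*(15-5)| / 2
= 73

73


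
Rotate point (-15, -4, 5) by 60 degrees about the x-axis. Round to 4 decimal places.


x' = -15
y' = -4*cos(60) - 5*sin(60) = -6.3301
z' = -4*sin(60) + 5*cos(60) = -0.9641

(-15, -6.3301, -0.9641)


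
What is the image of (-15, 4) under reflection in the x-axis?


Reflection across x-axis: (x, y) -> (x, -y)
(-15, 4) -> (-15, -4)

(-15, -4)


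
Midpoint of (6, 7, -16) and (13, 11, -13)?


Midpoint = ((6+13)/2, (7+11)/2, (-16+-13)/2) = (9.5, 9, -14.5)

(9.5, 9, -14.5)


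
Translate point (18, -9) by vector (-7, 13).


Translation: (x+dx, y+dy) = (18+-7, -9+13) = (11, 4)

(11, 4)


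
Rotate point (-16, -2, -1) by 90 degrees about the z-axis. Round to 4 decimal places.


x' = -16*cos(90) - -2*sin(90) = 2
y' = -16*sin(90) + -2*cos(90) = -16
z' = -1

(2, -16, -1)


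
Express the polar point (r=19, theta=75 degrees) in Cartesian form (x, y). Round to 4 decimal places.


x = 19 * cos(75) = 4.9176
y = 19 * sin(75) = 18.3526

(4.9176, 18.3526)


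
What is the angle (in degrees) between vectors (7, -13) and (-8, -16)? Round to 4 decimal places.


dot = 7*-8 + -13*-16 = 152
|u| = 14.7648, |v| = 17.8885
cos(angle) = 0.5755
angle = 54.8658 degrees

54.8658 degrees


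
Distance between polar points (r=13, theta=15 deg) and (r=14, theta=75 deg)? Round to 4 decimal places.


d = sqrt(r1^2 + r2^2 - 2*r1*r2*cos(t2-t1))
d = sqrt(13^2 + 14^2 - 2*13*14*cos(75-15)) = 13.5277

13.5277


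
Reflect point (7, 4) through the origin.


Reflection through origin: (x, y) -> (-x, -y)
(7, 4) -> (-7, -4)

(-7, -4)


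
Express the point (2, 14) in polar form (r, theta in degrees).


r = sqrt(2^2 + 14^2) = 14.1421
theta = atan2(14, 2) = 81.8699 degrees

r = 14.1421, theta = 81.8699 degrees


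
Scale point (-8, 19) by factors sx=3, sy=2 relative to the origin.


Scaling: (x*sx, y*sy) = (-8*3, 19*2) = (-24, 38)

(-24, 38)


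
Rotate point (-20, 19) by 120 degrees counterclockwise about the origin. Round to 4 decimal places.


x' = -20*cos(120) - 19*sin(120) = -6.4545
y' = -20*sin(120) + 19*cos(120) = -26.8205

(-6.4545, -26.8205)


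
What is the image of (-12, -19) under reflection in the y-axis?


Reflection across y-axis: (x, y) -> (-x, y)
(-12, -19) -> (12, -19)

(12, -19)


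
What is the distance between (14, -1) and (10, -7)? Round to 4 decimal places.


d = sqrt((10-14)^2 + (-7--1)^2) = 7.2111

7.2111


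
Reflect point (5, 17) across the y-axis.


Reflection across y-axis: (x, y) -> (-x, y)
(5, 17) -> (-5, 17)

(-5, 17)


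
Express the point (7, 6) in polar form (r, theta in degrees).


r = sqrt(7^2 + 6^2) = 9.2195
theta = atan2(6, 7) = 40.6013 degrees

r = 9.2195, theta = 40.6013 degrees


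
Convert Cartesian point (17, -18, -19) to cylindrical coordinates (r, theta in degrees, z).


r = sqrt(17^2 + (-18)^2) = 24.7588
theta = atan2(-18, 17) = 313.3634 deg
z = -19

r = 24.7588, theta = 313.3634 deg, z = -19


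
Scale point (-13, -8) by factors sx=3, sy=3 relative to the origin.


Scaling: (x*sx, y*sy) = (-13*3, -8*3) = (-39, -24)

(-39, -24)


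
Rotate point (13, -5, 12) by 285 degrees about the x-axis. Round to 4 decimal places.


x' = 13
y' = -5*cos(285) - 12*sin(285) = 10.297
z' = -5*sin(285) + 12*cos(285) = 7.9355

(13, 10.297, 7.9355)


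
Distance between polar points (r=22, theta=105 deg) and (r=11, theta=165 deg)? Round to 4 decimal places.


d = sqrt(r1^2 + r2^2 - 2*r1*r2*cos(t2-t1))
d = sqrt(22^2 + 11^2 - 2*22*11*cos(165-105)) = 19.0526

19.0526


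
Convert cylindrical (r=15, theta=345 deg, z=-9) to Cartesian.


x = 15 * cos(345) = 14.4889
y = 15 * sin(345) = -3.8823
z = -9

(14.4889, -3.8823, -9)


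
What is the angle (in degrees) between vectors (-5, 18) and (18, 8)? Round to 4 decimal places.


dot = -5*18 + 18*8 = 54
|u| = 18.6815, |v| = 19.6977
cos(angle) = 0.1467
angle = 81.5616 degrees

81.5616 degrees


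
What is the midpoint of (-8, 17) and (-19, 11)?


Midpoint = ((-8+-19)/2, (17+11)/2) = (-13.5, 14)

(-13.5, 14)


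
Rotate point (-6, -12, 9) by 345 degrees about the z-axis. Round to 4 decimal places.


x' = -6*cos(345) - -12*sin(345) = -8.9014
y' = -6*sin(345) + -12*cos(345) = -10.0382
z' = 9

(-8.9014, -10.0382, 9)


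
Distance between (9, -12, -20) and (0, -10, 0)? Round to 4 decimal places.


d = sqrt((0-9)^2 + (-10--12)^2 + (0--20)^2) = 22.0227

22.0227


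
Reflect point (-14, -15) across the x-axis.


Reflection across x-axis: (x, y) -> (x, -y)
(-14, -15) -> (-14, 15)

(-14, 15)


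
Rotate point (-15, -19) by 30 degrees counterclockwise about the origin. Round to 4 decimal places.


x' = -15*cos(30) - -19*sin(30) = -3.4904
y' = -15*sin(30) + -19*cos(30) = -23.9545

(-3.4904, -23.9545)


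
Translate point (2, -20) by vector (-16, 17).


Translation: (x+dx, y+dy) = (2+-16, -20+17) = (-14, -3)

(-14, -3)


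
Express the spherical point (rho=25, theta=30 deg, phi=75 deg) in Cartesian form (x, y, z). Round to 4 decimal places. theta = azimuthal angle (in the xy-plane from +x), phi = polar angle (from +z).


x = 25 * sin(75) * cos(30) = 20.9129
y = 25 * sin(75) * sin(30) = 12.0741
z = 25 * cos(75) = 6.4705

(20.9129, 12.0741, 6.4705)


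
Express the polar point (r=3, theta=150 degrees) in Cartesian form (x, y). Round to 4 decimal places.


x = 3 * cos(150) = -2.5981
y = 3 * sin(150) = 1.5

(-2.5981, 1.5)


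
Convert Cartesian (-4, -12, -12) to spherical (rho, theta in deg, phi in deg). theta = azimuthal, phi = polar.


rho = sqrt((-4)^2 + (-12)^2 + (-12)^2) = 17.4356
theta = atan2(-12, -4) = 251.5651 deg
phi = acos(-12/17.4356) = 133.4915 deg

rho = 17.4356, theta = 251.5651 deg, phi = 133.4915 deg


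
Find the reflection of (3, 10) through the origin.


Reflection through origin: (x, y) -> (-x, -y)
(3, 10) -> (-3, -10)

(-3, -10)


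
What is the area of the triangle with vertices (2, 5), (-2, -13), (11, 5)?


Area = |x1(y2-y3) + x2(y3-y1) + x3(y1-y2)| / 2
= |2*(-13-5) + -2*(5-5) + 11*(5--13)| / 2
= 81

81


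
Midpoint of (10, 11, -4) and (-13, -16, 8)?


Midpoint = ((10+-13)/2, (11+-16)/2, (-4+8)/2) = (-1.5, -2.5, 2)

(-1.5, -2.5, 2)


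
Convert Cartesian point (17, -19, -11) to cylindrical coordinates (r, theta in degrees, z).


r = sqrt(17^2 + (-19)^2) = 25.4951
theta = atan2(-19, 17) = 311.8202 deg
z = -11

r = 25.4951, theta = 311.8202 deg, z = -11


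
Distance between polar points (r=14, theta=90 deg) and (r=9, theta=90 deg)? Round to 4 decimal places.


d = sqrt(r1^2 + r2^2 - 2*r1*r2*cos(t2-t1))
d = sqrt(14^2 + 9^2 - 2*14*9*cos(90-90)) = 5

5


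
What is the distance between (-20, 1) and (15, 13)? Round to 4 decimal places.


d = sqrt((15--20)^2 + (13-1)^2) = 37

37


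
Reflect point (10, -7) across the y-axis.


Reflection across y-axis: (x, y) -> (-x, y)
(10, -7) -> (-10, -7)

(-10, -7)


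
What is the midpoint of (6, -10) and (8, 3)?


Midpoint = ((6+8)/2, (-10+3)/2) = (7, -3.5)

(7, -3.5)


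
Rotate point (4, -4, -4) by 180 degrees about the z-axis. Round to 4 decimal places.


x' = 4*cos(180) - -4*sin(180) = -4
y' = 4*sin(180) + -4*cos(180) = 4
z' = -4

(-4, 4, -4)


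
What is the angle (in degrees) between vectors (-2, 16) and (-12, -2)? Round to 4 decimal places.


dot = -2*-12 + 16*-2 = -8
|u| = 16.1245, |v| = 12.1655
cos(angle) = -0.0408
angle = 92.3373 degrees

92.3373 degrees


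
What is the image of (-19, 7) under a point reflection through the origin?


Reflection through origin: (x, y) -> (-x, -y)
(-19, 7) -> (19, -7)

(19, -7)


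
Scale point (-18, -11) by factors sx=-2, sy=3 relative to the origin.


Scaling: (x*sx, y*sy) = (-18*-2, -11*3) = (36, -33)

(36, -33)


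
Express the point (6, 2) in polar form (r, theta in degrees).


r = sqrt(6^2 + 2^2) = 6.3246
theta = atan2(2, 6) = 18.4349 degrees

r = 6.3246, theta = 18.4349 degrees


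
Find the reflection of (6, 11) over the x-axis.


Reflection across x-axis: (x, y) -> (x, -y)
(6, 11) -> (6, -11)

(6, -11)


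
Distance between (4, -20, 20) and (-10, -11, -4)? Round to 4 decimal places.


d = sqrt((-10-4)^2 + (-11--20)^2 + (-4-20)^2) = 29.2062

29.2062


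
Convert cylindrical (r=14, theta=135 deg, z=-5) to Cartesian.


x = 14 * cos(135) = -9.8995
y = 14 * sin(135) = 9.8995
z = -5

(-9.8995, 9.8995, -5)


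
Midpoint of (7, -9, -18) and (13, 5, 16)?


Midpoint = ((7+13)/2, (-9+5)/2, (-18+16)/2) = (10, -2, -1)

(10, -2, -1)


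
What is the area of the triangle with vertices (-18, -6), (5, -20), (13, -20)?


Area = |x1(y2-y3) + x2(y3-y1) + x3(y1-y2)| / 2
= |-18*(-20--20) + 5*(-20--6) + 13*(-6--20)| / 2
= 56

56


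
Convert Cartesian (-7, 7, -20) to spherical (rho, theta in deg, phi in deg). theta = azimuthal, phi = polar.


rho = sqrt((-7)^2 + 7^2 + (-20)^2) = 22.3159
theta = atan2(7, -7) = 135 deg
phi = acos(-20/22.3159) = 153.6658 deg

rho = 22.3159, theta = 135 deg, phi = 153.6658 deg


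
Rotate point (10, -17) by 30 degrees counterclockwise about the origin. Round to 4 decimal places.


x' = 10*cos(30) - -17*sin(30) = 17.1603
y' = 10*sin(30) + -17*cos(30) = -9.7224

(17.1603, -9.7224)


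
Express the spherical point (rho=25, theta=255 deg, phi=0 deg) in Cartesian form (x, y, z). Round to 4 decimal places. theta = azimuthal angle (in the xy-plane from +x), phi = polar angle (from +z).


x = 25 * sin(0) * cos(255) = 0
y = 25 * sin(0) * sin(255) = 0
z = 25 * cos(0) = 25

(0, 0, 25)


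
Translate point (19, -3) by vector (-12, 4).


Translation: (x+dx, y+dy) = (19+-12, -3+4) = (7, 1)

(7, 1)


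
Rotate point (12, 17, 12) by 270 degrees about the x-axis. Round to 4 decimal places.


x' = 12
y' = 17*cos(270) - 12*sin(270) = 12
z' = 17*sin(270) + 12*cos(270) = -17

(12, 12, -17)


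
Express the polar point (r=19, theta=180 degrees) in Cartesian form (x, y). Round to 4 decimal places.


x = 19 * cos(180) = -19
y = 19 * sin(180) = 0

(-19, 0)


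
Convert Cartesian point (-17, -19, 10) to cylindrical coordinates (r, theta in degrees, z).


r = sqrt((-17)^2 + (-19)^2) = 25.4951
theta = atan2(-19, -17) = 228.1798 deg
z = 10

r = 25.4951, theta = 228.1798 deg, z = 10


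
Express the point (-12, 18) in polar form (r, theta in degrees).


r = sqrt((-12)^2 + 18^2) = 21.6333
theta = atan2(18, -12) = 123.6901 degrees

r = 21.6333, theta = 123.6901 degrees


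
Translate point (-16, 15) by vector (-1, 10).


Translation: (x+dx, y+dy) = (-16+-1, 15+10) = (-17, 25)

(-17, 25)


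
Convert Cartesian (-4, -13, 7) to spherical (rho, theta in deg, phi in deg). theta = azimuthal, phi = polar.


rho = sqrt((-4)^2 + (-13)^2 + 7^2) = 15.2971
theta = atan2(-13, -4) = 252.8973 deg
phi = acos(7/15.2971) = 62.7674 deg

rho = 15.2971, theta = 252.8973 deg, phi = 62.7674 deg


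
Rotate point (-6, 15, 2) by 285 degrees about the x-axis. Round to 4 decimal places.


x' = -6
y' = 15*cos(285) - 2*sin(285) = 5.8141
z' = 15*sin(285) + 2*cos(285) = -13.9712

(-6, 5.8141, -13.9712)


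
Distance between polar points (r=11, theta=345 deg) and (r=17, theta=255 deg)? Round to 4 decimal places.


d = sqrt(r1^2 + r2^2 - 2*r1*r2*cos(t2-t1))
d = sqrt(11^2 + 17^2 - 2*11*17*cos(255-345)) = 20.2485

20.2485


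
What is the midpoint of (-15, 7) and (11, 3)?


Midpoint = ((-15+11)/2, (7+3)/2) = (-2, 5)

(-2, 5)


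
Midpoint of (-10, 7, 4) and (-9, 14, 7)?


Midpoint = ((-10+-9)/2, (7+14)/2, (4+7)/2) = (-9.5, 10.5, 5.5)

(-9.5, 10.5, 5.5)


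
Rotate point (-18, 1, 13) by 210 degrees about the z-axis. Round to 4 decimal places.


x' = -18*cos(210) - 1*sin(210) = 16.0885
y' = -18*sin(210) + 1*cos(210) = 8.134
z' = 13

(16.0885, 8.134, 13)


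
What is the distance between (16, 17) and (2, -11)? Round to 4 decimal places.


d = sqrt((2-16)^2 + (-11-17)^2) = 31.305

31.305


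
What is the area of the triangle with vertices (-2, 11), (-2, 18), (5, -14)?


Area = |x1(y2-y3) + x2(y3-y1) + x3(y1-y2)| / 2
= |-2*(18--14) + -2*(-14-11) + 5*(11-18)| / 2
= 24.5

24.5


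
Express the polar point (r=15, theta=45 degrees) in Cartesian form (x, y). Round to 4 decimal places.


x = 15 * cos(45) = 10.6066
y = 15 * sin(45) = 10.6066

(10.6066, 10.6066)


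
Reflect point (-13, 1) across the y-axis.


Reflection across y-axis: (x, y) -> (-x, y)
(-13, 1) -> (13, 1)

(13, 1)


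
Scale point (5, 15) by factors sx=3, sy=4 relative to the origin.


Scaling: (x*sx, y*sy) = (5*3, 15*4) = (15, 60)

(15, 60)


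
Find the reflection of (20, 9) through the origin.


Reflection through origin: (x, y) -> (-x, -y)
(20, 9) -> (-20, -9)

(-20, -9)


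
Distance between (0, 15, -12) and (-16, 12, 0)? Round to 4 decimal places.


d = sqrt((-16-0)^2 + (12-15)^2 + (0--12)^2) = 20.2237

20.2237


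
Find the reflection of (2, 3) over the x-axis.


Reflection across x-axis: (x, y) -> (x, -y)
(2, 3) -> (2, -3)

(2, -3)


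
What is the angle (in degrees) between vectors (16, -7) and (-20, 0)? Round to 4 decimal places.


dot = 16*-20 + -7*0 = -320
|u| = 17.4642, |v| = 20
cos(angle) = -0.9162
angle = 156.3706 degrees

156.3706 degrees


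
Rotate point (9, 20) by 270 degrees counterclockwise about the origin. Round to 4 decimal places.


x' = 9*cos(270) - 20*sin(270) = 20
y' = 9*sin(270) + 20*cos(270) = -9

(20, -9)


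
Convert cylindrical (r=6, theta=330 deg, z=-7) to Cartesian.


x = 6 * cos(330) = 5.1962
y = 6 * sin(330) = -3
z = -7

(5.1962, -3, -7)


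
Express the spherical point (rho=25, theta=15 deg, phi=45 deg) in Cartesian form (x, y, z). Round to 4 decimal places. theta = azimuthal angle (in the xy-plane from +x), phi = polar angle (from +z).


x = 25 * sin(45) * cos(15) = 17.0753
y = 25 * sin(45) * sin(15) = 4.5753
z = 25 * cos(45) = 17.6777

(17.0753, 4.5753, 17.6777)


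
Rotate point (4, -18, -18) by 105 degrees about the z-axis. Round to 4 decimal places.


x' = 4*cos(105) - -18*sin(105) = 16.3514
y' = 4*sin(105) + -18*cos(105) = 8.5224
z' = -18

(16.3514, 8.5224, -18)


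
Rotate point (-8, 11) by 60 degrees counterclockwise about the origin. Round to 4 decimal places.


x' = -8*cos(60) - 11*sin(60) = -13.5263
y' = -8*sin(60) + 11*cos(60) = -1.4282

(-13.5263, -1.4282)


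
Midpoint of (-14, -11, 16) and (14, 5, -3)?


Midpoint = ((-14+14)/2, (-11+5)/2, (16+-3)/2) = (0, -3, 6.5)

(0, -3, 6.5)


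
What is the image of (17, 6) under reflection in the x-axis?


Reflection across x-axis: (x, y) -> (x, -y)
(17, 6) -> (17, -6)

(17, -6)


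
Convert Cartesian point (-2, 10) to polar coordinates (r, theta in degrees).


r = sqrt((-2)^2 + 10^2) = 10.198
theta = atan2(10, -2) = 101.3099 degrees

r = 10.198, theta = 101.3099 degrees


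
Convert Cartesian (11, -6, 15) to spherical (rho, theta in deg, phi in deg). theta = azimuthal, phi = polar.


rho = sqrt(11^2 + (-6)^2 + 15^2) = 19.5448
theta = atan2(-6, 11) = 331.3895 deg
phi = acos(15/19.5448) = 39.8731 deg

rho = 19.5448, theta = 331.3895 deg, phi = 39.8731 deg


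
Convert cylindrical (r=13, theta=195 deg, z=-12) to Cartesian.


x = 13 * cos(195) = -12.557
y = 13 * sin(195) = -3.3646
z = -12

(-12.557, -3.3646, -12)


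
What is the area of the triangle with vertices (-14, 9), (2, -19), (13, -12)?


Area = |x1(y2-y3) + x2(y3-y1) + x3(y1-y2)| / 2
= |-14*(-19--12) + 2*(-12-9) + 13*(9--19)| / 2
= 210

210


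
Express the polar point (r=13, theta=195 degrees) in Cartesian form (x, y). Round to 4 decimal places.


x = 13 * cos(195) = -12.557
y = 13 * sin(195) = -3.3646

(-12.557, -3.3646)


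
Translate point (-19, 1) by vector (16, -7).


Translation: (x+dx, y+dy) = (-19+16, 1+-7) = (-3, -6)

(-3, -6)


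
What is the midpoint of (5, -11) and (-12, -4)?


Midpoint = ((5+-12)/2, (-11+-4)/2) = (-3.5, -7.5)

(-3.5, -7.5)


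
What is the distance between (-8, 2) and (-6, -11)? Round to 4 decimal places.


d = sqrt((-6--8)^2 + (-11-2)^2) = 13.1529

13.1529


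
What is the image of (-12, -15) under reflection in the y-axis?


Reflection across y-axis: (x, y) -> (-x, y)
(-12, -15) -> (12, -15)

(12, -15)


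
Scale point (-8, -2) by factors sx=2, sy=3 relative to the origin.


Scaling: (x*sx, y*sy) = (-8*2, -2*3) = (-16, -6)

(-16, -6)


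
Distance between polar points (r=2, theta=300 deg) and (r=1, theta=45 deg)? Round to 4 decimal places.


d = sqrt(r1^2 + r2^2 - 2*r1*r2*cos(t2-t1))
d = sqrt(2^2 + 1^2 - 2*2*1*cos(45-300)) = 2.4567

2.4567


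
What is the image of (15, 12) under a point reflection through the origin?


Reflection through origin: (x, y) -> (-x, -y)
(15, 12) -> (-15, -12)

(-15, -12)


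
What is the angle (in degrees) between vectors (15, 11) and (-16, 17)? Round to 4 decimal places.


dot = 15*-16 + 11*17 = -53
|u| = 18.6011, |v| = 23.3452
cos(angle) = -0.1221
angle = 97.0105 degrees

97.0105 degrees


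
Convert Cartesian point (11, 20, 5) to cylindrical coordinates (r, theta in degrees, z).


r = sqrt(11^2 + 20^2) = 22.8254
theta = atan2(20, 11) = 61.1892 deg
z = 5

r = 22.8254, theta = 61.1892 deg, z = 5


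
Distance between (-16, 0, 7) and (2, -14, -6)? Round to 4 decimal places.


d = sqrt((2--16)^2 + (-14-0)^2 + (-6-7)^2) = 26.2488

26.2488


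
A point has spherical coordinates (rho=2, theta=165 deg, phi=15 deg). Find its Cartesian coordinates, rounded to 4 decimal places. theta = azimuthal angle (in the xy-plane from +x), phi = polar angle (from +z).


x = 2 * sin(15) * cos(165) = -0.5
y = 2 * sin(15) * sin(165) = 0.134
z = 2 * cos(15) = 1.9319

(-0.5, 0.134, 1.9319)


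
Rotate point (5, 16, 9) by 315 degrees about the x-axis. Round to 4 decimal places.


x' = 5
y' = 16*cos(315) - 9*sin(315) = 17.6777
z' = 16*sin(315) + 9*cos(315) = -4.9497

(5, 17.6777, -4.9497)


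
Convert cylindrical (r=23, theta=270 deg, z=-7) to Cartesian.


x = 23 * cos(270) = 0
y = 23 * sin(270) = -23
z = -7

(0, -23, -7)


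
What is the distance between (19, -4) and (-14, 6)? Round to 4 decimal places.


d = sqrt((-14-19)^2 + (6--4)^2) = 34.4819

34.4819


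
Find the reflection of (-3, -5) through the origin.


Reflection through origin: (x, y) -> (-x, -y)
(-3, -5) -> (3, 5)

(3, 5)


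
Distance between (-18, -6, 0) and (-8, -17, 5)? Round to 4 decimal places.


d = sqrt((-8--18)^2 + (-17--6)^2 + (5-0)^2) = 15.6844

15.6844


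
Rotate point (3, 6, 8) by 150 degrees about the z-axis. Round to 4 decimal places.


x' = 3*cos(150) - 6*sin(150) = -5.5981
y' = 3*sin(150) + 6*cos(150) = -3.6962
z' = 8

(-5.5981, -3.6962, 8)


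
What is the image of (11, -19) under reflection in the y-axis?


Reflection across y-axis: (x, y) -> (-x, y)
(11, -19) -> (-11, -19)

(-11, -19)


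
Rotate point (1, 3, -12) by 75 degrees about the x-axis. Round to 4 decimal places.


x' = 1
y' = 3*cos(75) - -12*sin(75) = 12.3676
z' = 3*sin(75) + -12*cos(75) = -0.2081

(1, 12.3676, -0.2081)


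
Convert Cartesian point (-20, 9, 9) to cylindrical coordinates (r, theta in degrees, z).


r = sqrt((-20)^2 + 9^2) = 21.9317
theta = atan2(9, -20) = 155.7723 deg
z = 9

r = 21.9317, theta = 155.7723 deg, z = 9


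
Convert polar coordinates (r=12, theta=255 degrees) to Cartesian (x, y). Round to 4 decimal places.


x = 12 * cos(255) = -3.1058
y = 12 * sin(255) = -11.5911

(-3.1058, -11.5911)


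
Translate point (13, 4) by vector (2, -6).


Translation: (x+dx, y+dy) = (13+2, 4+-6) = (15, -2)

(15, -2)


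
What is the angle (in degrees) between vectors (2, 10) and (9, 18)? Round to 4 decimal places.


dot = 2*9 + 10*18 = 198
|u| = 10.198, |v| = 20.1246
cos(angle) = 0.9648
angle = 15.2551 degrees

15.2551 degrees


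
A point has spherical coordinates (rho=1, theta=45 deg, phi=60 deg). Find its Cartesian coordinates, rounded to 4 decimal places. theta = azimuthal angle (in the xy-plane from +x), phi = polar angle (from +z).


x = 1 * sin(60) * cos(45) = 0.6124
y = 1 * sin(60) * sin(45) = 0.6124
z = 1 * cos(60) = 0.5

(0.6124, 0.6124, 0.5)


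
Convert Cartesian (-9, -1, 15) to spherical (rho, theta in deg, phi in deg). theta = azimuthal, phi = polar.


rho = sqrt((-9)^2 + (-1)^2 + 15^2) = 17.5214
theta = atan2(-1, -9) = 186.3402 deg
phi = acos(15/17.5214) = 31.1191 deg

rho = 17.5214, theta = 186.3402 deg, phi = 31.1191 deg


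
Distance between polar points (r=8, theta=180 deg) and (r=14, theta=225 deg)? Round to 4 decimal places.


d = sqrt(r1^2 + r2^2 - 2*r1*r2*cos(t2-t1))
d = sqrt(8^2 + 14^2 - 2*8*14*cos(225-180)) = 10.0801

10.0801


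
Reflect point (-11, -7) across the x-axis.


Reflection across x-axis: (x, y) -> (x, -y)
(-11, -7) -> (-11, 7)

(-11, 7)


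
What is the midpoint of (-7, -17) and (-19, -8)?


Midpoint = ((-7+-19)/2, (-17+-8)/2) = (-13, -12.5)

(-13, -12.5)


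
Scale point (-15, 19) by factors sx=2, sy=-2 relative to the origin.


Scaling: (x*sx, y*sy) = (-15*2, 19*-2) = (-30, -38)

(-30, -38)


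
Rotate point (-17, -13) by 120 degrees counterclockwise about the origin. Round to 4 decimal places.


x' = -17*cos(120) - -13*sin(120) = 19.7583
y' = -17*sin(120) + -13*cos(120) = -8.2224

(19.7583, -8.2224)


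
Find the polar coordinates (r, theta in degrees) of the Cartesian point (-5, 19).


r = sqrt((-5)^2 + 19^2) = 19.6469
theta = atan2(19, -5) = 104.7436 degrees

r = 19.6469, theta = 104.7436 degrees


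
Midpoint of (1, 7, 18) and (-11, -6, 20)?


Midpoint = ((1+-11)/2, (7+-6)/2, (18+20)/2) = (-5, 0.5, 19)

(-5, 0.5, 19)


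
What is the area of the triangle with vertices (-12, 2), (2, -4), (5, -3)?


Area = |x1(y2-y3) + x2(y3-y1) + x3(y1-y2)| / 2
= |-12*(-4--3) + 2*(-3-2) + 5*(2--4)| / 2
= 16

16


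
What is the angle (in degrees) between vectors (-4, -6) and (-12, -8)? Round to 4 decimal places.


dot = -4*-12 + -6*-8 = 96
|u| = 7.2111, |v| = 14.4222
cos(angle) = 0.9231
angle = 22.6199 degrees

22.6199 degrees


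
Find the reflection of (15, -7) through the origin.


Reflection through origin: (x, y) -> (-x, -y)
(15, -7) -> (-15, 7)

(-15, 7)


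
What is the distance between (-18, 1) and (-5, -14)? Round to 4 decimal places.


d = sqrt((-5--18)^2 + (-14-1)^2) = 19.8494

19.8494


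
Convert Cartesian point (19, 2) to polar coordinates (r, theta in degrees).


r = sqrt(19^2 + 2^2) = 19.105
theta = atan2(2, 19) = 6.009 degrees

r = 19.105, theta = 6.009 degrees


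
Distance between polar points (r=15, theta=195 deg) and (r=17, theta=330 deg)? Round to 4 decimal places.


d = sqrt(r1^2 + r2^2 - 2*r1*r2*cos(t2-t1))
d = sqrt(15^2 + 17^2 - 2*15*17*cos(330-195)) = 29.5741

29.5741


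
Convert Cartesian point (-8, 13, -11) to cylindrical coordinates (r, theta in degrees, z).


r = sqrt((-8)^2 + 13^2) = 15.2643
theta = atan2(13, -8) = 121.6075 deg
z = -11

r = 15.2643, theta = 121.6075 deg, z = -11


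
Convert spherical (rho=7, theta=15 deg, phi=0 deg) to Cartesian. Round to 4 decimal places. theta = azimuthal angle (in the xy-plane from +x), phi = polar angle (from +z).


x = 7 * sin(0) * cos(15) = 0
y = 7 * sin(0) * sin(15) = 0
z = 7 * cos(0) = 7

(0, 0, 7)


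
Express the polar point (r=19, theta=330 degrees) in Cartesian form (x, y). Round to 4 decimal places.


x = 19 * cos(330) = 16.4545
y = 19 * sin(330) = -9.5

(16.4545, -9.5)


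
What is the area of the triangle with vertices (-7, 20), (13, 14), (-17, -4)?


Area = |x1(y2-y3) + x2(y3-y1) + x3(y1-y2)| / 2
= |-7*(14--4) + 13*(-4-20) + -17*(20-14)| / 2
= 270

270


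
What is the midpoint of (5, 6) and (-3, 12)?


Midpoint = ((5+-3)/2, (6+12)/2) = (1, 9)

(1, 9)


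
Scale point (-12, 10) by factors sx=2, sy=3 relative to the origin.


Scaling: (x*sx, y*sy) = (-12*2, 10*3) = (-24, 30)

(-24, 30)


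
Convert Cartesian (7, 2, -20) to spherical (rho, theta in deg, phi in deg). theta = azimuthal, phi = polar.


rho = sqrt(7^2 + 2^2 + (-20)^2) = 21.2838
theta = atan2(2, 7) = 15.9454 deg
phi = acos(-20/21.2838) = 159.9982 deg

rho = 21.2838, theta = 15.9454 deg, phi = 159.9982 deg


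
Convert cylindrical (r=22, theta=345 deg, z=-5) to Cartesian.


x = 22 * cos(345) = 21.2504
y = 22 * sin(345) = -5.694
z = -5

(21.2504, -5.694, -5)


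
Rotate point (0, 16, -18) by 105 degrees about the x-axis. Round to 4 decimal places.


x' = 0
y' = 16*cos(105) - -18*sin(105) = 13.2456
z' = 16*sin(105) + -18*cos(105) = 20.1136

(0, 13.2456, 20.1136)


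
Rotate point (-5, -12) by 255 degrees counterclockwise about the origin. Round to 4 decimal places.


x' = -5*cos(255) - -12*sin(255) = -10.297
y' = -5*sin(255) + -12*cos(255) = 7.9355

(-10.297, 7.9355)


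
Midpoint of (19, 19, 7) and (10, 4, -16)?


Midpoint = ((19+10)/2, (19+4)/2, (7+-16)/2) = (14.5, 11.5, -4.5)

(14.5, 11.5, -4.5)


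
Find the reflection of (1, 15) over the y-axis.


Reflection across y-axis: (x, y) -> (-x, y)
(1, 15) -> (-1, 15)

(-1, 15)


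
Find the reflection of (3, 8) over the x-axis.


Reflection across x-axis: (x, y) -> (x, -y)
(3, 8) -> (3, -8)

(3, -8)


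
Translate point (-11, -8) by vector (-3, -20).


Translation: (x+dx, y+dy) = (-11+-3, -8+-20) = (-14, -28)

(-14, -28)


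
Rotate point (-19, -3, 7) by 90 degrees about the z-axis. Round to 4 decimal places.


x' = -19*cos(90) - -3*sin(90) = 3
y' = -19*sin(90) + -3*cos(90) = -19
z' = 7

(3, -19, 7)


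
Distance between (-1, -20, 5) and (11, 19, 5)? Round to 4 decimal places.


d = sqrt((11--1)^2 + (19--20)^2 + (5-5)^2) = 40.8044

40.8044


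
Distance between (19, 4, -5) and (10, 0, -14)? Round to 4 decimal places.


d = sqrt((10-19)^2 + (0-4)^2 + (-14--5)^2) = 13.3417

13.3417


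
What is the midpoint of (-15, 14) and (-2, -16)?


Midpoint = ((-15+-2)/2, (14+-16)/2) = (-8.5, -1)

(-8.5, -1)


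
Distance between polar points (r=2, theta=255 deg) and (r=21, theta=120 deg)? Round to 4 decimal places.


d = sqrt(r1^2 + r2^2 - 2*r1*r2*cos(t2-t1))
d = sqrt(2^2 + 21^2 - 2*2*21*cos(120-255)) = 22.4588

22.4588


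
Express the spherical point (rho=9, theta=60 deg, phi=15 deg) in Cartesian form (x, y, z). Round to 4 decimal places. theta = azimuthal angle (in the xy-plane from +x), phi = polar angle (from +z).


x = 9 * sin(15) * cos(60) = 1.1647
y = 9 * sin(15) * sin(60) = 2.0173
z = 9 * cos(15) = 8.6933

(1.1647, 2.0173, 8.6933)


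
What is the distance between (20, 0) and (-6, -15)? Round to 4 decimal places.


d = sqrt((-6-20)^2 + (-15-0)^2) = 30.0167

30.0167


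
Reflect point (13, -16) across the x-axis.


Reflection across x-axis: (x, y) -> (x, -y)
(13, -16) -> (13, 16)

(13, 16)


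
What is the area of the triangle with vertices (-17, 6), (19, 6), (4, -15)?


Area = |x1(y2-y3) + x2(y3-y1) + x3(y1-y2)| / 2
= |-17*(6--15) + 19*(-15-6) + 4*(6-6)| / 2
= 378

378


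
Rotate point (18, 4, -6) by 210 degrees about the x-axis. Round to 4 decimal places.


x' = 18
y' = 4*cos(210) - -6*sin(210) = -6.4641
z' = 4*sin(210) + -6*cos(210) = 3.1962

(18, -6.4641, 3.1962)


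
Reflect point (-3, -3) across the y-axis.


Reflection across y-axis: (x, y) -> (-x, y)
(-3, -3) -> (3, -3)

(3, -3)


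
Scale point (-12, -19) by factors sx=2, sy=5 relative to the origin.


Scaling: (x*sx, y*sy) = (-12*2, -19*5) = (-24, -95)

(-24, -95)


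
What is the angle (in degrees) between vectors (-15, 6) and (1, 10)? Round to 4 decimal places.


dot = -15*1 + 6*10 = 45
|u| = 16.1555, |v| = 10.0499
cos(angle) = 0.2772
angle = 73.9092 degrees

73.9092 degrees


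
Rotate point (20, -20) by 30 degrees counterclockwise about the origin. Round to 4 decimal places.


x' = 20*cos(30) - -20*sin(30) = 27.3205
y' = 20*sin(30) + -20*cos(30) = -7.3205

(27.3205, -7.3205)


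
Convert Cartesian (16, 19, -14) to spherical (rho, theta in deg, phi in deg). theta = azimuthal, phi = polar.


rho = sqrt(16^2 + 19^2 + (-14)^2) = 28.5132
theta = atan2(19, 16) = 49.8991 deg
phi = acos(-14/28.5132) = 119.4064 deg

rho = 28.5132, theta = 49.8991 deg, phi = 119.4064 deg


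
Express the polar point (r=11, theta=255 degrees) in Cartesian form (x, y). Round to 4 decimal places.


x = 11 * cos(255) = -2.847
y = 11 * sin(255) = -10.6252

(-2.847, -10.6252)


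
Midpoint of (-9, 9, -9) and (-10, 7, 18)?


Midpoint = ((-9+-10)/2, (9+7)/2, (-9+18)/2) = (-9.5, 8, 4.5)

(-9.5, 8, 4.5)


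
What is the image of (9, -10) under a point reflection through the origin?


Reflection through origin: (x, y) -> (-x, -y)
(9, -10) -> (-9, 10)

(-9, 10)


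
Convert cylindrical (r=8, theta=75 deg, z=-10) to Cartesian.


x = 8 * cos(75) = 2.0706
y = 8 * sin(75) = 7.7274
z = -10

(2.0706, 7.7274, -10)


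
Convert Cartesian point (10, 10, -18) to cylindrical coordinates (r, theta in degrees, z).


r = sqrt(10^2 + 10^2) = 14.1421
theta = atan2(10, 10) = 45 deg
z = -18

r = 14.1421, theta = 45 deg, z = -18
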